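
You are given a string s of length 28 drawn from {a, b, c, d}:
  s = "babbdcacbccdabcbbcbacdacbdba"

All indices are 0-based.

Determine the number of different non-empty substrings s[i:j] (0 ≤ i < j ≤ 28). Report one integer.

sorted suffixes:
  #0 SA[0]=27  'a'
  #1 SA[1]=1  'abbdcacbccdabcbbcbacdacbdba'
  #2 SA[2]=12  'abcbbcbacdacbdba'
  #3 SA[3]=6  'acbccdabcbbcbacdacbdba'
  #4 SA[4]=22  'acbdba'
  #5 SA[5]=19  'acdacbdba'
  #6 SA[6]=26  'ba'
  #7 SA[7]=0  'babbdcacbccdabcbbcbacdacbdba'
  #8 SA[8]=18  'bacdacbdba'
  #9 SA[9]=15  'bbcbacdacbdba'
  #10 SA[10]=2  'bbdcacbccdabcbbcbacdacbdba'
  #11 SA[11]=16  'bcbacdacbdba'
  #12 SA[12]=13  'bcbbcbacdacbdba'
  #13 SA[13]=8  'bccdabcbbcbacdacbdba'
  #14 SA[14]=24  'bdba'
  #15 SA[15]=3  'bdcacbccdabcbbcbacdacbdba'
  #16 SA[16]=5  'cacbccdabcbbcbacdacbdba'
  #17 SA[17]=17  'cbacdacbdba'
  #18 SA[18]=14  'cbbcbacdacbdba'
  #19 SA[19]=7  'cbccdabcbbcbacdacbdba'
  #20 SA[20]=23  'cbdba'
  #21 SA[21]=9  'ccdabcbbcbacdacbdba'
  #22 SA[22]=10  'cdabcbbcbacdacbdba'
  #23 SA[23]=20  'cdacbdba'
  #24 SA[24]=11  'dabcbbcbacdacbdba'
  #25 SA[25]=21  'dacbdba'
  #26 SA[26]=25  'dba'
  #27 SA[27]=4  'dcacbccdabcbbcbacdacbdba'

SA = [27, 1, 12, 6, 22, 19, 26, 0, 18, 15, 2, 16, 13, 8, 24, 3, 5, 17, 14, 7, 23, 9, 10, 20, 11, 21, 25, 4]
rank  pair      lcp
   1  s[27:],s[1:]  1  'a'
   2  s[1:],s[12:]  2  'ab'
   3  s[12:],s[6:]  1  'a'
   4  s[6:],s[22:]  3  'acb'
   5  s[22:],s[19:]  2  'ac'
   6  s[19:],s[26:]  0  ''
   7  s[26:],s[0:]  2  'ba'
   8  s[0:],s[18:]  2  'ba'
   9  s[18:],s[15:]  1  'b'
  10  s[15:],s[2:]  2  'bb'
  11  s[2:],s[16:]  1  'b'
  12  s[16:],s[13:]  3  'bcb'
  13  s[13:],s[8:]  2  'bc'
  14  s[8:],s[24:]  1  'b'
  15  s[24:],s[3:]  2  'bd'
  16  s[3:],s[5:]  0  ''
  17  s[5:],s[17:]  1  'c'
  18  s[17:],s[14:]  2  'cb'
  19  s[14:],s[7:]  2  'cb'
  20  s[7:],s[23:]  2  'cb'
  21  s[23:],s[9:]  1  'c'
  22  s[9:],s[10:]  1  'c'
  23  s[10:],s[20:]  3  'cda'
  24  s[20:],s[11:]  0  ''
  25  s[11:],s[21:]  2  'da'
  26  s[21:],s[25:]  1  'd'
  27  s[25:],s[4:]  1  'd'

n(n+1)/2 = 28·29/2 = 406
Σ LCP = 0 + 1 + 2 + 1 + 3 + 2 + 0 + 2 + 2 + 1 + 2 + 1 + 3 + 2 + 1 + 2 + 0 + 1 + 2 + 2 + 2 + 1 + 1 + 3 + 0 + 2 + 1 + 1 = 41
distinct = 406 − 41 = 365

365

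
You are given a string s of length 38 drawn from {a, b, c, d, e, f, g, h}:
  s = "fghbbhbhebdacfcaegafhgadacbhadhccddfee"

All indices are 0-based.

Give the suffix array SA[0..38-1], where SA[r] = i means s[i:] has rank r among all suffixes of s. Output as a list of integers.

rank | idx | suffix
   0 |  24 | acbhadhccddfee
   1 |  11 | acfcaegafhgadacbhadhccddfee
   2 |  22 | adacbhadhccddfee
   3 |  28 | adhccddfee
   4 |  15 | aegafhgadacbhadhccddfee
   5 |  18 | afhgadacbhadhccddfee
   6 |   3 | bbhbhebdacfcaegafhgadacbhadhccddfee
   7 |   9 | bdacfcaegafhgadacbhadhccddfee
   8 |  26 | bhadhccddfee
   9 |   4 | bhbhebdacfcaegafhgadacbhadhccddfee
  10 |   6 | bhebdacfcaegafhgadacbhadhccddfee
  11 |  14 | caegafhgadacbhadhccddfee
  12 |  25 | cbhadhccddfee
  13 |  31 | ccddfee
  14 |  32 | cddfee
  15 |  12 | cfcaegafhgadacbhadhccddfee
  16 |  23 | dacbhadhccddfee
  17 |  10 | dacfcaegafhgadacbhadhccddfee
  18 |  33 | ddfee
  19 |  34 | dfee
  20 |  29 | dhccddfee
  21 |  37 | e
  22 |   8 | ebdacfcaegafhgadacbhadhccddfee
  23 |  36 | ee
  24 |  16 | egafhgadacbhadhccddfee
  25 |  13 | fcaegafhgadacbhadhccddfee
  26 |  35 | fee
  27 |   0 | fghbbhbhebdacfcaegafhgadacbhadhccddfee
  28 |  19 | fhgadacbhadhccddfee
  29 |  21 | gadacbhadhccddfee
  30 |  17 | gafhgadacbhadhccddfee
  31 |   1 | ghbbhbhebdacfcaegafhgadacbhadhccddfee
  32 |  27 | hadhccddfee
  33 |   2 | hbbhbhebdacfcaegafhgadacbhadhccddfee
  34 |   5 | hbhebdacfcaegafhgadacbhadhccddfee
  35 |  30 | hccddfee
  36 |   7 | hebdacfcaegafhgadacbhadhccddfee
  37 |  20 | hgadacbhadhccddfee

[24, 11, 22, 28, 15, 18, 3, 9, 26, 4, 6, 14, 25, 31, 32, 12, 23, 10, 33, 34, 29, 37, 8, 36, 16, 13, 35, 0, 19, 21, 17, 1, 27, 2, 5, 30, 7, 20]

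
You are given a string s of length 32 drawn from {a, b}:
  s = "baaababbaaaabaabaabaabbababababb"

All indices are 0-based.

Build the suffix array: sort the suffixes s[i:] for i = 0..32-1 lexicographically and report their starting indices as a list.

[8, 9, 1, 10, 13, 16, 2, 19, 11, 14, 17, 23, 25, 27, 3, 29, 5, 20, 31, 7, 0, 12, 15, 18, 22, 24, 26, 28, 4, 30, 6, 21]

sorted suffixes:
  #0 SA[0]=8  'aaaabaabaabaabbababababb'
  #1 SA[1]=9  'aaabaabaabaabbababababb'
  #2 SA[2]=1  'aaababbaaaabaabaabaabbababababb'
  #3 SA[3]=10  'aabaabaabaabbababababb'
  #4 SA[4]=13  'aabaabaabbababababb'
  #5 SA[5]=16  'aabaabbababababb'
  #6 SA[6]=2  'aababbaaaabaabaabaabbababababb'
  #7 SA[7]=19  'aabbababababb'
  #8 SA[8]=11  'abaabaabaabbababababb'
  #9 SA[9]=14  'abaabaabbababababb'
  #10 SA[10]=17  'abaabbababababb'
  #11 SA[11]=23  'ababababb'
  #12 SA[12]=25  'abababb'
  #13 SA[13]=27  'ababb'
  #14 SA[14]=3  'ababbaaaabaabaabaabbababababb'
  #15 SA[15]=29  'abb'
  #16 SA[16]=5  'abbaaaabaabaabaabbababababb'
  #17 SA[17]=20  'abbababababb'
  #18 SA[18]=31  'b'
  #19 SA[19]=7  'baaaabaabaabaabbababababb'
  #20 SA[20]=0  'baaababbaaaabaabaabaabbababababb'
  #21 SA[21]=12  'baabaabaabbababababb'
  #22 SA[22]=15  'baabaabbababababb'
  #23 SA[23]=18  'baabbababababb'
  #24 SA[24]=22  'bababababb'
  #25 SA[25]=24  'babababb'
  #26 SA[26]=26  'bababb'
  #27 SA[27]=28  'babb'
  #28 SA[28]=4  'babbaaaabaabaabaabbababababb'
  #29 SA[29]=30  'bb'
  #30 SA[30]=6  'bbaaaabaabaabaabbababababb'
  #31 SA[31]=21  'bbababababb'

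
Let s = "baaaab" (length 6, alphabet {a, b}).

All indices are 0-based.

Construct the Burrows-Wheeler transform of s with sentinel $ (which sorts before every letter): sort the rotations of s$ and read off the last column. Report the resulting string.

bbaaaa$

rank  rotation last
    0  $baaaab  b
    1  aaaab$b  b
    2  aaab$ba  a
    3  aab$baa  a
    4  ab$baaa  a
    5  b$baaaa  a
    6  baaaab$  $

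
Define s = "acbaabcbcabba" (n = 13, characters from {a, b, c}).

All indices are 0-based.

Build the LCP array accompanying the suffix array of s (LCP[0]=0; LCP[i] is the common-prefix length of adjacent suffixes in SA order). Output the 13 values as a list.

rank→(start, suffix):
  0 → (12, 'a')
  1 → (3, 'aabcbcabba')
  2 → (9, 'abba')
  3 → (4, 'abcbcabba')
  4 → (0, 'acbaabcbcabba')
  5 → (11, 'ba')
  6 → (2, 'baabcbcabba')
  7 → (10, 'bba')
  8 → (7, 'bcabba')
  9 → (5, 'bcbcabba')
  10 → (8, 'cabba')
  11 → (1, 'cbaabcbcabba')
  12 → (6, 'cbcabba')

SA = [12, 3, 9, 4, 0, 11, 2, 10, 7, 5, 8, 1, 6]
rank  pair      lcp
   1  s[12:],s[3:]  1  'a'
   2  s[3:],s[9:]  1  'a'
   3  s[9:],s[4:]  2  'ab'
   4  s[4:],s[0:]  1  'a'
   5  s[0:],s[11:]  0  ''
   6  s[11:],s[2:]  2  'ba'
   7  s[2:],s[10:]  1  'b'
   8  s[10:],s[7:]  1  'b'
   9  s[7:],s[5:]  2  'bc'
  10  s[5:],s[8:]  0  ''
  11  s[8:],s[1:]  1  'c'
  12  s[1:],s[6:]  2  'cb'

[0, 1, 1, 2, 1, 0, 2, 1, 1, 2, 0, 1, 2]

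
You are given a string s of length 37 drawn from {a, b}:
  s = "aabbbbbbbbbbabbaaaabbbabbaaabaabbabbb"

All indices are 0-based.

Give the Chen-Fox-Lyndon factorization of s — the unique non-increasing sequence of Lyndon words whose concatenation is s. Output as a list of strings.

emit factor 1: 'aabbbbbbbbbbabb' (i=0, period=15)
emit factor 2: 'aaaabbbabbaaabaabbabbb' (i=15, period=22)

["aabbbbbbbbbbabb", "aaaabbbabbaaabaabbabbb"]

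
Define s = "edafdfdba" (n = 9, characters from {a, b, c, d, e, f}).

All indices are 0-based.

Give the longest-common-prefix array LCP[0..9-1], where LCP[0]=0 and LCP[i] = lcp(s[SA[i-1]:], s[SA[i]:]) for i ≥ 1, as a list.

rank | idx | suffix
   0 |   8 | a
   1 |   2 | afdfdba
   2 |   7 | ba
   3 |   1 | dafdfdba
   4 |   6 | dba
   5 |   4 | dfdba
   6 |   0 | edafdfdba
   7 |   5 | fdba
   8 |   3 | fdfdba

SA = [8, 2, 7, 1, 6, 4, 0, 5, 3]
rank  pair      lcp
   1  s[8:],s[2:]  1  'a'
   2  s[2:],s[7:]  0  ''
   3  s[7:],s[1:]  0  ''
   4  s[1:],s[6:]  1  'd'
   5  s[6:],s[4:]  1  'd'
   6  s[4:],s[0:]  0  ''
   7  s[0:],s[5:]  0  ''
   8  s[5:],s[3:]  2  'fd'

[0, 1, 0, 0, 1, 1, 0, 0, 2]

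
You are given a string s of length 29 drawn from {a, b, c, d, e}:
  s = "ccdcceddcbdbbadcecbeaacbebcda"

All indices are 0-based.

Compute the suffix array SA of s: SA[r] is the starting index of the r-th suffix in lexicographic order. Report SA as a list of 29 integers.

[28, 20, 21, 13, 12, 11, 25, 9, 18, 23, 8, 17, 22, 0, 3, 26, 1, 15, 4, 27, 10, 7, 2, 14, 6, 19, 24, 16, 5]

sorted suffixes:
  #0 SA[0]=28  'a'
  #1 SA[1]=20  'aacbebcda'
  #2 SA[2]=21  'acbebcda'
  #3 SA[3]=13  'adcecbeaacbebcda'
  #4 SA[4]=12  'badcecbeaacbebcda'
  #5 SA[5]=11  'bbadcecbeaacbebcda'
  #6 SA[6]=25  'bcda'
  #7 SA[7]=9  'bdbbadcecbeaacbebcda'
  #8 SA[8]=18  'beaacbebcda'
  #9 SA[9]=23  'bebcda'
  #10 SA[10]=8  'cbdbbadcecbeaacbebcda'
  #11 SA[11]=17  'cbeaacbebcda'
  #12 SA[12]=22  'cbebcda'
  #13 SA[13]=0  'ccdcceddcbdbbadcecbeaacbebcda'
  #14 SA[14]=3  'cceddcbdbbadcecbeaacbebcda'
  #15 SA[15]=26  'cda'
  #16 SA[16]=1  'cdcceddcbdbbadcecbeaacbebcda'
  #17 SA[17]=15  'cecbeaacbebcda'
  #18 SA[18]=4  'ceddcbdbbadcecbeaacbebcda'
  #19 SA[19]=27  'da'
  #20 SA[20]=10  'dbbadcecbeaacbebcda'
  #21 SA[21]=7  'dcbdbbadcecbeaacbebcda'
  #22 SA[22]=2  'dcceddcbdbbadcecbeaacbebcda'
  #23 SA[23]=14  'dcecbeaacbebcda'
  #24 SA[24]=6  'ddcbdbbadcecbeaacbebcda'
  #25 SA[25]=19  'eaacbebcda'
  #26 SA[26]=24  'ebcda'
  #27 SA[27]=16  'ecbeaacbebcda'
  #28 SA[28]=5  'eddcbdbbadcecbeaacbebcda'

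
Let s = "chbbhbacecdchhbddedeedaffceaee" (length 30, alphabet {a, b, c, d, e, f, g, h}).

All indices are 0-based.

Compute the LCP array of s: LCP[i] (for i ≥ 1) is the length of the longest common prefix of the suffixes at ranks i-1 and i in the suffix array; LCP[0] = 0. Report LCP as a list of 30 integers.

[0, 1, 1, 0, 1, 1, 1, 0, 1, 2, 1, 2, 0, 1, 1, 1, 2, 0, 1, 1, 1, 2, 1, 2, 0, 1, 0, 2, 2, 1]

rank→(start, suffix):
  0 → (6, 'acecdchhbddedeedaffceaee')
  1 → (27, 'aee')
  2 → (22, 'affceaee')
  3 → (5, 'bacecdchhbddedeedaffceaee')
  4 → (2, 'bbhbacecdchhbddedeedaffceaee')
  5 → (14, 'bddedeedaffceaee')
  6 → (3, 'bhbacecdchhbddedeedaffceaee')
  7 → (9, 'cdchhbddedeedaffceaee')
  8 → (25, 'ceaee')
  9 → (7, 'cecdchhbddedeedaffceaee')
  10 → (0, 'chbbhbacecdchhbddedeedaffceaee')
  11 → (11, 'chhbddedeedaffceaee')
  12 → (21, 'daffceaee')
  13 → (10, 'dchhbddedeedaffceaee')
  14 → (15, 'ddedeedaffceaee')
  15 → (16, 'dedeedaffceaee')
  16 → (18, 'deedaffceaee')
  17 → (29, 'e')
  18 → (26, 'eaee')
  19 → (8, 'ecdchhbddedeedaffceaee')
  20 → (20, 'edaffceaee')
  21 → (17, 'edeedaffceaee')
  22 → (28, 'ee')
  23 → (19, 'eedaffceaee')
  24 → (24, 'fceaee')
  25 → (23, 'ffceaee')
  26 → (4, 'hbacecdchhbddedeedaffceaee')
  27 → (1, 'hbbhbacecdchhbddedeedaffceaee')
  28 → (13, 'hbddedeedaffceaee')
  29 → (12, 'hhbddedeedaffceaee')

SA = [6, 27, 22, 5, 2, 14, 3, 9, 25, 7, 0, 11, 21, 10, 15, 16, 18, 29, 26, 8, 20, 17, 28, 19, 24, 23, 4, 1, 13, 12]
i: (SA[i-1],SA[i]) lcp shared
  1: (6,27) 1 'a'
  2: (27,22) 1 'a'
  3: (22,5) 0 ''
  4: (5,2) 1 'b'
  5: (2,14) 1 'b'
  6: (14,3) 1 'b'
  7: (3,9) 0 ''
  8: (9,25) 1 'c'
  9: (25,7) 2 'ce'
  10: (7,0) 1 'c'
  11: (0,11) 2 'ch'
  12: (11,21) 0 ''
  13: (21,10) 1 'd'
  14: (10,15) 1 'd'
  15: (15,16) 1 'd'
  16: (16,18) 2 'de'
  17: (18,29) 0 ''
  18: (29,26) 1 'e'
  19: (26,8) 1 'e'
  20: (8,20) 1 'e'
  21: (20,17) 2 'ed'
  22: (17,28) 1 'e'
  23: (28,19) 2 'ee'
  24: (19,24) 0 ''
  25: (24,23) 1 'f'
  26: (23,4) 0 ''
  27: (4,1) 2 'hb'
  28: (1,13) 2 'hb'
  29: (13,12) 1 'h'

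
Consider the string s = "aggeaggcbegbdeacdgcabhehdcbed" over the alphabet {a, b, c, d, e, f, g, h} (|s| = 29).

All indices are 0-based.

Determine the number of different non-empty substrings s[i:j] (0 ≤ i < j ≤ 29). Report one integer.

rank | idx | suffix
   0 |  19 | abhehdcbed
   1 |  14 | acdgcabhehdcbed
   2 |   4 | aggcbegbdeacdgcabhehdcbed
   3 |   0 | aggeaggcbegbdeacdgcabhehdcbed
   4 |  11 | bdeacdgcabhehdcbed
   5 |  26 | bed
   6 |   8 | begbdeacdgcabhehdcbed
   7 |  20 | bhehdcbed
   8 |  18 | cabhehdcbed
   9 |  25 | cbed
  10 |   7 | cbegbdeacdgcabhehdcbed
  11 |  15 | cdgcabhehdcbed
  12 |  28 | d
  13 |  24 | dcbed
  14 |  12 | deacdgcabhehdcbed
  15 |  16 | dgcabhehdcbed
  16 |  13 | eacdgcabhehdcbed
  17 |   3 | eaggcbegbdeacdgcabhehdcbed
  18 |  27 | ed
  19 |   9 | egbdeacdgcabhehdcbed
  20 |  22 | ehdcbed
  21 |  10 | gbdeacdgcabhehdcbed
  22 |  17 | gcabhehdcbed
  23 |   6 | gcbegbdeacdgcabhehdcbed
  24 |   2 | geaggcbegbdeacdgcabhehdcbed
  25 |   5 | ggcbegbdeacdgcabhehdcbed
  26 |   1 | ggeaggcbegbdeacdgcabhehdcbed
  27 |  23 | hdcbed
  28 |  21 | hehdcbed

SA = [19, 14, 4, 0, 11, 26, 8, 20, 18, 25, 7, 15, 28, 24, 12, 16, 13, 3, 27, 9, 22, 10, 17, 6, 2, 5, 1, 23, 21]
rank  pair      lcp
   1  s[19:],s[14:]  1  'a'
   2  s[14:],s[4:]  1  'a'
   3  s[4:],s[0:]  3  'agg'
   4  s[0:],s[11:]  0  ''
   5  s[11:],s[26:]  1  'b'
   6  s[26:],s[8:]  2  'be'
   7  s[8:],s[20:]  1  'b'
   8  s[20:],s[18:]  0  ''
   9  s[18:],s[25:]  1  'c'
  10  s[25:],s[7:]  3  'cbe'
  11  s[7:],s[15:]  1  'c'
  12  s[15:],s[28:]  0  ''
  13  s[28:],s[24:]  1  'd'
  14  s[24:],s[12:]  1  'd'
  15  s[12:],s[16:]  1  'd'
  16  s[16:],s[13:]  0  ''
  17  s[13:],s[3:]  2  'ea'
  18  s[3:],s[27:]  1  'e'
  19  s[27:],s[9:]  1  'e'
  20  s[9:],s[22:]  1  'e'
  21  s[22:],s[10:]  0  ''
  22  s[10:],s[17:]  1  'g'
  23  s[17:],s[6:]  2  'gc'
  24  s[6:],s[2:]  1  'g'
  25  s[2:],s[5:]  1  'g'
  26  s[5:],s[1:]  2  'gg'
  27  s[1:],s[23:]  0  ''
  28  s[23:],s[21:]  1  'h'

n(n+1)/2 = 29·30/2 = 435
Σ LCP = 0 + 1 + 1 + 3 + 0 + 1 + 2 + 1 + 0 + 1 + 3 + 1 + 0 + 1 + 1 + 1 + 0 + 2 + 1 + 1 + 1 + 0 + 1 + 2 + 1 + 1 + 2 + 0 + 1 = 30
distinct = 435 − 30 = 405

405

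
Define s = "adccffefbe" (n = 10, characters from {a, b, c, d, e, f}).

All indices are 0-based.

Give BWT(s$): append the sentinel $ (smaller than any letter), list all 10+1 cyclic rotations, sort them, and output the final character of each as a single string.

e$fdcabfefc

rank  rotation     last
    0  $adccffefbe  e
    1  adccffefbe$  $
    2  be$adccffef  f
    3  ccffefbe$ad  d
    4  cffefbe$adc  c
    5  dccffefbe$a  a
    6  e$adccffefb  b
    7  efbe$adccff  f
    8  fbe$adccffe  e
    9  fefbe$adccf  f
   10  ffefbe$adcc  c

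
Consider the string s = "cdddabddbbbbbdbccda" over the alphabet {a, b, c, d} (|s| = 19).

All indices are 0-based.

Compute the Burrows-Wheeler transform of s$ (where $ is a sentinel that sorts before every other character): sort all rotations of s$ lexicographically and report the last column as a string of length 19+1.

rank  rotation              last
    0  $cdddabddbbbbbdbccda  a
    1  a$cdddabddbbbbbdbccd  d
    2  abddbbbbbdbccda$cddd  d
    3  bbbbbdbccda$cdddabdd  d
    4  bbbbdbccda$cdddabddb  b
    5  bbbdbccda$cdddabddbb  b
    6  bbdbccda$cdddabddbbb  b
    7  bccda$cdddabddbbbbbd  d
    8  bdbccda$cdddabddbbbb  b
    9  bddbbbbbdbccda$cddda  a
   10  ccda$cdddabddbbbbbdb  b
   11  cda$cdddabddbbbbbdbc  c
   12  cdddabddbbbbbdbccda$  $
   13  da$cdddabddbbbbbdbcc  c
   14  dabddbbbbbdbccda$cdd  d
   15  dbbbbbdbccda$cdddabd  d
   16  dbccda$cdddabddbbbbb  b
   17  ddabddbbbbbdbccda$cd  d
   18  ddbbbbbdbccda$cdddab  b
   19  dddabddbbbbbdbccda$c  c

adddbbbdbabc$cddbdbc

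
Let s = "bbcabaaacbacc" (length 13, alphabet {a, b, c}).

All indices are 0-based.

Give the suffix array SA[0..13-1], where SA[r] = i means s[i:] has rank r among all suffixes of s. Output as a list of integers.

[5, 6, 3, 7, 10, 4, 9, 0, 1, 12, 2, 8, 11]

rank→(start, suffix):
  0 → (5, 'aaacbacc')
  1 → (6, 'aacbacc')
  2 → (3, 'abaaacbacc')
  3 → (7, 'acbacc')
  4 → (10, 'acc')
  5 → (4, 'baaacbacc')
  6 → (9, 'bacc')
  7 → (0, 'bbcabaaacbacc')
  8 → (1, 'bcabaaacbacc')
  9 → (12, 'c')
  10 → (2, 'cabaaacbacc')
  11 → (8, 'cbacc')
  12 → (11, 'cc')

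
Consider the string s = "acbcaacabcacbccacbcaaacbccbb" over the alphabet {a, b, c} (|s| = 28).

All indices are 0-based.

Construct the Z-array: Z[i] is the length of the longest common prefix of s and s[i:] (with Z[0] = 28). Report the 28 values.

Z[0]=28
i=1: outside box; Z[1]=0
i=2: outside box; Z[2]=0
i=3: outside box; Z[3]=0
i=4: outside box; Z[4]=1 grow→box=[4,5)
i=5: outside box; Z[5]=2 grow→box=[5,7)
i=6: min(r-i=1, Z[1]=0)=0; Z[6]=0
i=7: outside box; Z[7]=1 grow→box=[7,8)
i=8: outside box; Z[8]=0
i=9: outside box; Z[9]=0
i=10: outside box; Z[10]=4 grow→box=[10,14)
i=11: min(r-i=3, Z[1]=0)=0; Z[11]=0
i=12: min(r-i=2, Z[2]=0)=0; Z[12]=0
i=13: min(r-i=1, Z[3]=0)=0; Z[13]=0
i=14: outside box; Z[14]=0
i=15: outside box; Z[15]=6 grow→box=[15,21)
i=16: min(r-i=5, Z[1]=0)=0; Z[16]=0
i=17: min(r-i=4, Z[2]=0)=0; Z[17]=0
i=18: min(r-i=3, Z[3]=0)=0; Z[18]=0
i=19: min(r-i=2, Z[4]=1)=1; Z[19]=1
i=20: min(r-i=1, Z[5]=2)=1; Z[20]=1
i=21: outside box; Z[21]=4 grow→box=[21,25)
i=22: min(r-i=3, Z[1]=0)=0; Z[22]=0
i=23: min(r-i=2, Z[2]=0)=0; Z[23]=0
i=24: min(r-i=1, Z[3]=0)=0; Z[24]=0
i=25: outside box; Z[25]=0
i=26: outside box; Z[26]=0
i=27: outside box; Z[27]=0

[28, 0, 0, 0, 1, 2, 0, 1, 0, 0, 4, 0, 0, 0, 0, 6, 0, 0, 0, 1, 1, 4, 0, 0, 0, 0, 0, 0]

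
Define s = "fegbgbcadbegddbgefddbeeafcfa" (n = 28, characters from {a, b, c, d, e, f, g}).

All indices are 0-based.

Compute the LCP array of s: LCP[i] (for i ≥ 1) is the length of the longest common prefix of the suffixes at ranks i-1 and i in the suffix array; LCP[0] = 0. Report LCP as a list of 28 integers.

[0, 1, 1, 0, 1, 2, 1, 2, 0, 1, 0, 3, 2, 1, 3, 0, 1, 1, 1, 2, 0, 1, 1, 1, 0, 2, 1, 1]

rank | idx | suffix
   0 |  27 | a
   1 |   7 | adbegddbgefddbeeafcfa
   2 |  23 | afcfa
   3 |   5 | bcadbegddbgefddbeeafcfa
   4 |  20 | beeafcfa
   5 |   9 | begddbgefddbeeafcfa
   6 |   3 | bgbcadbegddbgefddbeeafcfa
   7 |  14 | bgefddbeeafcfa
   8 |   6 | cadbegddbgefddbeeafcfa
   9 |  25 | cfa
  10 |  19 | dbeeafcfa
  11 |   8 | dbegddbgefddbeeafcfa
  12 |  13 | dbgefddbeeafcfa
  13 |  18 | ddbeeafcfa
  14 |  12 | ddbgefddbeeafcfa
  15 |  22 | eafcfa
  16 |  21 | eeafcfa
  17 |  16 | efddbeeafcfa
  18 |   1 | egbgbcadbegddbgefddbeeafcfa
  19 |  10 | egddbgefddbeeafcfa
  20 |  26 | fa
  21 |  24 | fcfa
  22 |  17 | fddbeeafcfa
  23 |   0 | fegbgbcadbegddbgefddbeeafcfa
  24 |   4 | gbcadbegddbgefddbeeafcfa
  25 |   2 | gbgbcadbegddbgefddbeeafcfa
  26 |  11 | gddbgefddbeeafcfa
  27 |  15 | gefddbeeafcfa

SA = [27, 7, 23, 5, 20, 9, 3, 14, 6, 25, 19, 8, 13, 18, 12, 22, 21, 16, 1, 10, 26, 24, 17, 0, 4, 2, 11, 15]
[i] adj suffixes → lcp
  [1] 27/7 → 1 ('a')
  [2] 7/23 → 1 ('a')
  [3] 23/5 → 0 ('')
  [4] 5/20 → 1 ('b')
  [5] 20/9 → 2 ('be')
  [6] 9/3 → 1 ('b')
  [7] 3/14 → 2 ('bg')
  [8] 14/6 → 0 ('')
  [9] 6/25 → 1 ('c')
  [10] 25/19 → 0 ('')
  [11] 19/8 → 3 ('dbe')
  [12] 8/13 → 2 ('db')
  [13] 13/18 → 1 ('d')
  [14] 18/12 → 3 ('ddb')
  [15] 12/22 → 0 ('')
  [16] 22/21 → 1 ('e')
  [17] 21/16 → 1 ('e')
  [18] 16/1 → 1 ('e')
  [19] 1/10 → 2 ('eg')
  [20] 10/26 → 0 ('')
  [21] 26/24 → 1 ('f')
  [22] 24/17 → 1 ('f')
  [23] 17/0 → 1 ('f')
  [24] 0/4 → 0 ('')
  [25] 4/2 → 2 ('gb')
  [26] 2/11 → 1 ('g')
  [27] 11/15 → 1 ('g')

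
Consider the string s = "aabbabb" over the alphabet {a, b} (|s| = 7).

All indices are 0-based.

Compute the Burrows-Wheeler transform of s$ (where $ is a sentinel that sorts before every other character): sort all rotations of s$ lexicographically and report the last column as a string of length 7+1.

b$babbaa

rank  rotation  last
    0  $aabbabb  b
    1  aabbabb$  $
    2  abb$aabb  b
    3  abbabb$a  a
    4  b$aabbab  b
    5  babb$aab  b
    6  bb$aabba  a
    7  bbabb$aa  a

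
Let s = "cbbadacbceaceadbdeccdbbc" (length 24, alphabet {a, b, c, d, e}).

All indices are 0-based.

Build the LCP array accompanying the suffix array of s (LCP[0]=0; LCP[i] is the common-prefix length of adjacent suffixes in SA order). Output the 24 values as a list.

[0, 2, 1, 2, 0, 1, 2, 1, 2, 1, 0, 1, 2, 1, 1, 1, 3, 0, 1, 2, 1, 0, 2, 1]

sorted suffixes:
  #0 SA[0]=5  'acbceaceadbdeccdbbc'
  #1 SA[1]=10  'aceadbdeccdbbc'
  #2 SA[2]=3  'adacbceaceadbdeccdbbc'
  #3 SA[3]=13  'adbdeccdbbc'
  #4 SA[4]=2  'badacbceaceadbdeccdbbc'
  #5 SA[5]=1  'bbadacbceaceadbdeccdbbc'
  #6 SA[6]=21  'bbc'
  #7 SA[7]=22  'bc'
  #8 SA[8]=7  'bceaceadbdeccdbbc'
  #9 SA[9]=15  'bdeccdbbc'
  #10 SA[10]=23  'c'
  #11 SA[11]=0  'cbbadacbceaceadbdeccdbbc'
  #12 SA[12]=6  'cbceaceadbdeccdbbc'
  #13 SA[13]=18  'ccdbbc'
  #14 SA[14]=19  'cdbbc'
  #15 SA[15]=8  'ceaceadbdeccdbbc'
  #16 SA[16]=11  'ceadbdeccdbbc'
  #17 SA[17]=4  'dacbceaceadbdeccdbbc'
  #18 SA[18]=20  'dbbc'
  #19 SA[19]=14  'dbdeccdbbc'
  #20 SA[20]=16  'deccdbbc'
  #21 SA[21]=9  'eaceadbdeccdbbc'
  #22 SA[22]=12  'eadbdeccdbbc'
  #23 SA[23]=17  'eccdbbc'

SA = [5, 10, 3, 13, 2, 1, 21, 22, 7, 15, 23, 0, 6, 18, 19, 8, 11, 4, 20, 14, 16, 9, 12, 17]
rank  pair      lcp
   1  s[5:],s[10:]  2  'ac'
   2  s[10:],s[3:]  1  'a'
   3  s[3:],s[13:]  2  'ad'
   4  s[13:],s[2:]  0  ''
   5  s[2:],s[1:]  1  'b'
   6  s[1:],s[21:]  2  'bb'
   7  s[21:],s[22:]  1  'b'
   8  s[22:],s[7:]  2  'bc'
   9  s[7:],s[15:]  1  'b'
  10  s[15:],s[23:]  0  ''
  11  s[23:],s[0:]  1  'c'
  12  s[0:],s[6:]  2  'cb'
  13  s[6:],s[18:]  1  'c'
  14  s[18:],s[19:]  1  'c'
  15  s[19:],s[8:]  1  'c'
  16  s[8:],s[11:]  3  'cea'
  17  s[11:],s[4:]  0  ''
  18  s[4:],s[20:]  1  'd'
  19  s[20:],s[14:]  2  'db'
  20  s[14:],s[16:]  1  'd'
  21  s[16:],s[9:]  0  ''
  22  s[9:],s[12:]  2  'ea'
  23  s[12:],s[17:]  1  'e'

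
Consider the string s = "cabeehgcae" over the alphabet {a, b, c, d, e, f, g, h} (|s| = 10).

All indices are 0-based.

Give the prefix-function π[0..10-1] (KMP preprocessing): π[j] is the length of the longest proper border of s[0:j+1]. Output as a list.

[0, 0, 0, 0, 0, 0, 0, 1, 2, 0]

π[0] = 0
j=1 s[j]='a': π[1]=0 (border '')
j=2 s[j]='b': π[2]=0 (border '')
j=3 s[j]='e': π[3]=0 (border '')
j=4 s[j]='e': π[4]=0 (border '')
j=5 s[j]='h': π[5]=0 (border '')
j=6 s[j]='g': π[6]=0 (border '')
j=7 s[j]='c': π[7]=1 (border 'c')
j=8 s[j]='a': π[8]=2 (border 'ca')
j=9 s[j]='e': k: 2→0; π[9]=0 (border '')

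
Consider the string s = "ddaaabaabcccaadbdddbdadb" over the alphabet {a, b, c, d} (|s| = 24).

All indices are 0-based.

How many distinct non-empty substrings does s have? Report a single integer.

rank→(start, suffix):
  0 → (2, 'aaabaabcccaadbdddbdadb')
  1 → (3, 'aabaabcccaadbdddbdadb')
  2 → (6, 'aabcccaadbdddbdadb')
  3 → (12, 'aadbdddbdadb')
  4 → (4, 'abaabcccaadbdddbdadb')
  5 → (7, 'abcccaadbdddbdadb')
  6 → (21, 'adb')
  7 → (13, 'adbdddbdadb')
  8 → (23, 'b')
  9 → (5, 'baabcccaadbdddbdadb')
  10 → (8, 'bcccaadbdddbdadb')
  11 → (19, 'bdadb')
  12 → (15, 'bdddbdadb')
  13 → (11, 'caadbdddbdadb')
  14 → (10, 'ccaadbdddbdadb')
  15 → (9, 'cccaadbdddbdadb')
  16 → (1, 'daaabaabcccaadbdddbdadb')
  17 → (20, 'dadb')
  18 → (22, 'db')
  19 → (18, 'dbdadb')
  20 → (14, 'dbdddbdadb')
  21 → (0, 'ddaaabaabcccaadbdddbdadb')
  22 → (17, 'ddbdadb')
  23 → (16, 'dddbdadb')

SA = [2, 3, 6, 12, 4, 7, 21, 13, 23, 5, 8, 19, 15, 11, 10, 9, 1, 20, 22, 18, 14, 0, 17, 16]
[i] adj suffixes → lcp
  [1] 2/3 → 2 ('aa')
  [2] 3/6 → 3 ('aab')
  [3] 6/12 → 2 ('aa')
  [4] 12/4 → 1 ('a')
  [5] 4/7 → 2 ('ab')
  [6] 7/21 → 1 ('a')
  [7] 21/13 → 3 ('adb')
  [8] 13/23 → 0 ('')
  [9] 23/5 → 1 ('b')
  [10] 5/8 → 1 ('b')
  [11] 8/19 → 1 ('b')
  [12] 19/15 → 2 ('bd')
  [13] 15/11 → 0 ('')
  [14] 11/10 → 1 ('c')
  [15] 10/9 → 2 ('cc')
  [16] 9/1 → 0 ('')
  [17] 1/20 → 2 ('da')
  [18] 20/22 → 1 ('d')
  [19] 22/18 → 2 ('db')
  [20] 18/14 → 3 ('dbd')
  [21] 14/0 → 1 ('d')
  [22] 0/17 → 2 ('dd')
  [23] 17/16 → 2 ('dd')

n(n+1)/2 = 24·25/2 = 300
Σ LCP = 0 + 2 + 3 + 2 + 1 + 2 + 1 + 3 + 0 + 1 + 1 + 1 + 2 + 0 + 1 + 2 + 0 + 2 + 1 + 2 + 3 + 1 + 2 + 2 = 35
distinct = 300 − 35 = 265

265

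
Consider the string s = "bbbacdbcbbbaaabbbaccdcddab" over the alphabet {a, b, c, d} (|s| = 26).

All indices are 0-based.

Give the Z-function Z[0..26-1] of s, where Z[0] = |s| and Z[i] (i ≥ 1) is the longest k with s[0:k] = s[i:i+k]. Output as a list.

Z[0]=26
i=1: fresh scan; Z[1]=2 scan→box=[1,3)
i=2: min(r-i=1, Z[1]=2)=1; Z[2]=1
i=3: fresh scan; Z[3]=0
i=4: fresh scan; Z[4]=0
i=5: fresh scan; Z[5]=0
i=6: fresh scan; Z[6]=1 scan→box=[6,7)
i=7: fresh scan; Z[7]=0
i=8: fresh scan; Z[8]=4 scan→box=[8,12)
i=9: min(r-i=3, Z[1]=2)=2; Z[9]=2
i=10: min(r-i=2, Z[2]=1)=1; Z[10]=1
i=11: min(r-i=1, Z[3]=0)=0; Z[11]=0
i=12: fresh scan; Z[12]=0
i=13: fresh scan; Z[13]=0
i=14: fresh scan; Z[14]=5 scan→box=[14,19)
i=15: min(r-i=4, Z[1]=2)=2; Z[15]=2
i=16: min(r-i=3, Z[2]=1)=1; Z[16]=1
i=17: min(r-i=2, Z[3]=0)=0; Z[17]=0
i=18: min(r-i=1, Z[4]=0)=0; Z[18]=0
i=19: fresh scan; Z[19]=0
i=20: fresh scan; Z[20]=0
i=21: fresh scan; Z[21]=0
i=22: fresh scan; Z[22]=0
i=23: fresh scan; Z[23]=0
i=24: fresh scan; Z[24]=0
i=25: fresh scan; Z[25]=1 scan→box=[25,26)

[26, 2, 1, 0, 0, 0, 1, 0, 4, 2, 1, 0, 0, 0, 5, 2, 1, 0, 0, 0, 0, 0, 0, 0, 0, 1]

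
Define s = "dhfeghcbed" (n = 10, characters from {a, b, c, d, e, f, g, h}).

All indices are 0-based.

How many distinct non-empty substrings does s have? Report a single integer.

rank→(start, suffix):
  0 → (7, 'bed')
  1 → (6, 'cbed')
  2 → (9, 'd')
  3 → (0, 'dhfeghcbed')
  4 → (8, 'ed')
  5 → (3, 'eghcbed')
  6 → (2, 'feghcbed')
  7 → (4, 'ghcbed')
  8 → (5, 'hcbed')
  9 → (1, 'hfeghcbed')

SA = [7, 6, 9, 0, 8, 3, 2, 4, 5, 1]
i: (SA[i-1],SA[i]) lcp shared
  1: (7,6) 0 ''
  2: (6,9) 0 ''
  3: (9,0) 1 'd'
  4: (0,8) 0 ''
  5: (8,3) 1 'e'
  6: (3,2) 0 ''
  7: (2,4) 0 ''
  8: (4,5) 0 ''
  9: (5,1) 1 'h'

n(n+1)/2 = 10·11/2 = 55
Σ LCP = 0 + 0 + 0 + 1 + 0 + 1 + 0 + 0 + 0 + 1 = 3
distinct = 55 − 3 = 52

52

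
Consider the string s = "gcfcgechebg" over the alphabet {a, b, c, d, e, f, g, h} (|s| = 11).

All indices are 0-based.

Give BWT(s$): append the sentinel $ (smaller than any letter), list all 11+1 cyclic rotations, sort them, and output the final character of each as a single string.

gegfehgcb$cc

rank  rotation      last
    0  $gcfcgechebg  g
    1  bg$gcfcgeche  e
    2  cfcgechebg$g  g
    3  cgechebg$gcf  f
    4  chebg$gcfcge  e
    5  ebg$gcfcgech  h
    6  echebg$gcfcg  g
    7  fcgechebg$gc  c
    8  g$gcfcgecheb  b
    9  gcfcgechebg$  $
   10  gechebg$gcfc  c
   11  hebg$gcfcgec  c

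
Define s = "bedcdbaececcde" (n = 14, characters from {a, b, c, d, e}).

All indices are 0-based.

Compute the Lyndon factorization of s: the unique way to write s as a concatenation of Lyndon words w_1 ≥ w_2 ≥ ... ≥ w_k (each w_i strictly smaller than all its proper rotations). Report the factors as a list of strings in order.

emit factor 1: 'bedcd' (i=0, period=5)
emit factor 2: 'b' (i=5, period=1)
emit factor 3: 'aececcde' (i=6, period=8)

["bedcd", "b", "aececcde"]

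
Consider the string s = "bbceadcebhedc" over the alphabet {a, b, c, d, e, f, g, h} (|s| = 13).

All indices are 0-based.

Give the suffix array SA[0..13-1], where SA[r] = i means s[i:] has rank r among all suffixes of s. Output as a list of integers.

rank | idx | suffix
   0 |   4 | adcebhedc
   1 |   0 | bbceadcebhedc
   2 |   1 | bceadcebhedc
   3 |   8 | bhedc
   4 |  12 | c
   5 |   2 | ceadcebhedc
   6 |   6 | cebhedc
   7 |  11 | dc
   8 |   5 | dcebhedc
   9 |   3 | eadcebhedc
  10 |   7 | ebhedc
  11 |  10 | edc
  12 |   9 | hedc

[4, 0, 1, 8, 12, 2, 6, 11, 5, 3, 7, 10, 9]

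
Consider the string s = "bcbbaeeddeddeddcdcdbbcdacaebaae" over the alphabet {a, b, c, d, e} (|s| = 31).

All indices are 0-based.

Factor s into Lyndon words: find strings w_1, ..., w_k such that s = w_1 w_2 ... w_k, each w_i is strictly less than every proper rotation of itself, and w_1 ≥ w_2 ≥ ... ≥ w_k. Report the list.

emit factor 1: 'bc' (i=0, period=2)
emit factor 2: 'b' (i=2, period=1)
emit factor 3: 'b' (i=3, period=1)
emit factor 4: 'aeeddeddeddcdcdbbcd' (i=4, period=19)
emit factor 5: 'acaeb' (i=23, period=5)
emit factor 6: 'aae' (i=28, period=3)

["bc", "b", "b", "aeeddeddeddcdcdbbcd", "acaeb", "aae"]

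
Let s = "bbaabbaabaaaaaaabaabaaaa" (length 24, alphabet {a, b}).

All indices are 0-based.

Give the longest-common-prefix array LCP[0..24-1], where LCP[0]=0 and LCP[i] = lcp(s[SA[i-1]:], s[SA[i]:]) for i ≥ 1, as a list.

sorted suffixes:
  #0 SA[0]=23  'a'
  #1 SA[1]=22  'aa'
  #2 SA[2]=21  'aaa'
  #3 SA[3]=20  'aaaa'
  #4 SA[4]=9  'aaaaaaabaabaaaa'
  #5 SA[5]=10  'aaaaaabaabaaaa'
  #6 SA[6]=11  'aaaaabaabaaaa'
  #7 SA[7]=12  'aaaabaabaaaa'
  #8 SA[8]=13  'aaabaabaaaa'
  #9 SA[9]=17  'aabaaaa'
  #10 SA[10]=6  'aabaaaaaaabaabaaaa'
  #11 SA[11]=14  'aabaabaaaa'
  #12 SA[12]=2  'aabbaabaaaaaaabaabaaaa'
  #13 SA[13]=18  'abaaaa'
  #14 SA[14]=7  'abaaaaaaabaabaaaa'
  #15 SA[15]=15  'abaabaaaa'
  #16 SA[16]=3  'abbaabaaaaaaabaabaaaa'
  #17 SA[17]=19  'baaaa'
  #18 SA[18]=8  'baaaaaaabaabaaaa'
  #19 SA[19]=16  'baabaaaa'
  #20 SA[20]=5  'baabaaaaaaabaabaaaa'
  #21 SA[21]=1  'baabbaabaaaaaaabaabaaaa'
  #22 SA[22]=4  'bbaabaaaaaaabaabaaaa'
  #23 SA[23]=0  'bbaabbaabaaaaaaabaabaaaa'

SA = [23, 22, 21, 20, 9, 10, 11, 12, 13, 17, 6, 14, 2, 18, 7, 15, 3, 19, 8, 16, 5, 1, 4, 0]
i: (SA[i-1],SA[i]) lcp shared
  1: (23,22) 1 'a'
  2: (22,21) 2 'aa'
  3: (21,20) 3 'aaa'
  4: (20,9) 4 'aaaa'
  5: (9,10) 6 'aaaaaa'
  6: (10,11) 5 'aaaaa'
  7: (11,12) 4 'aaaa'
  8: (12,13) 3 'aaa'
  9: (13,17) 2 'aa'
  10: (17,6) 7 'aabaaaa'
  11: (6,14) 5 'aabaa'
  12: (14,2) 3 'aab'
  13: (2,18) 1 'a'
  14: (18,7) 6 'abaaaa'
  15: (7,15) 4 'abaa'
  16: (15,3) 2 'ab'
  17: (3,19) 0 ''
  18: (19,8) 5 'baaaa'
  19: (8,16) 3 'baa'
  20: (16,5) 8 'baabaaaa'
  21: (5,1) 4 'baab'
  22: (1,4) 1 'b'
  23: (4,0) 5 'bbaab'

[0, 1, 2, 3, 4, 6, 5, 4, 3, 2, 7, 5, 3, 1, 6, 4, 2, 0, 5, 3, 8, 4, 1, 5]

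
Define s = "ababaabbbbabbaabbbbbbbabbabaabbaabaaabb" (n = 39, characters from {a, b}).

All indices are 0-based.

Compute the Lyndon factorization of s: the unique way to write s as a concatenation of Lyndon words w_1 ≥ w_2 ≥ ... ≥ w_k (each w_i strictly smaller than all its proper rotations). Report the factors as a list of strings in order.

["ab", "ab", "aabbbbabbaabbbbbbbabbab", "aabb", "aab", "aaabb"]

emit factor 1: 'ab' (i=0, period=2)
emit factor 2: 'ab' (i=2, period=2)
emit factor 3: 'aabbbbabbaabbbbbbbabbab' (i=4, period=23)
emit factor 4: 'aabb' (i=27, period=4)
emit factor 5: 'aab' (i=31, period=3)
emit factor 6: 'aaabb' (i=34, period=5)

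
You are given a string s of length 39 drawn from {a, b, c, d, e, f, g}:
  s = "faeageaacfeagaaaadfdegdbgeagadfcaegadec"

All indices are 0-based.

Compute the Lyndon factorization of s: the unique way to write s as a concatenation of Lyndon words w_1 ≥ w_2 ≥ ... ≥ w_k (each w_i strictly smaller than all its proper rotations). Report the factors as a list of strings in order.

["f", "aeage", "aacfeag", "aaaadfdegdbgeagadfcaegadec"]

emit factor 1: 'f' (i=0, period=1)
emit factor 2: 'aeage' (i=1, period=5)
emit factor 3: 'aacfeag' (i=6, period=7)
emit factor 4: 'aaaadfdegdbgeagadfcaegadec' (i=13, period=26)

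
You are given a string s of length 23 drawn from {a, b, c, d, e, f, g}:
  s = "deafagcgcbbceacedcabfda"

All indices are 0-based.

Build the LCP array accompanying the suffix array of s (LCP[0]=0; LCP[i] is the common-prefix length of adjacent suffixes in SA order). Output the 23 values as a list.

sorted suffixes:
  #0 SA[0]=22  'a'
  #1 SA[1]=18  'abfda'
  #2 SA[2]=13  'acedcabfda'
  #3 SA[3]=2  'afagcgcbbceacedcabfda'
  #4 SA[4]=4  'agcgcbbceacedcabfda'
  #5 SA[5]=9  'bbceacedcabfda'
  #6 SA[6]=10  'bceacedcabfda'
  #7 SA[7]=19  'bfda'
  #8 SA[8]=17  'cabfda'
  #9 SA[9]=8  'cbbceacedcabfda'
  #10 SA[10]=11  'ceacedcabfda'
  #11 SA[11]=14  'cedcabfda'
  #12 SA[12]=6  'cgcbbceacedcabfda'
  #13 SA[13]=21  'da'
  #14 SA[14]=16  'dcabfda'
  #15 SA[15]=0  'deafagcgcbbceacedcabfda'
  #16 SA[16]=12  'eacedcabfda'
  #17 SA[17]=1  'eafagcgcbbceacedcabfda'
  #18 SA[18]=15  'edcabfda'
  #19 SA[19]=3  'fagcgcbbceacedcabfda'
  #20 SA[20]=20  'fda'
  #21 SA[21]=7  'gcbbceacedcabfda'
  #22 SA[22]=5  'gcgcbbceacedcabfda'

SA = [22, 18, 13, 2, 4, 9, 10, 19, 17, 8, 11, 14, 6, 21, 16, 0, 12, 1, 15, 3, 20, 7, 5]
[i] adj suffixes → lcp
  [1] 22/18 → 1 ('a')
  [2] 18/13 → 1 ('a')
  [3] 13/2 → 1 ('a')
  [4] 2/4 → 1 ('a')
  [5] 4/9 → 0 ('')
  [6] 9/10 → 1 ('b')
  [7] 10/19 → 1 ('b')
  [8] 19/17 → 0 ('')
  [9] 17/8 → 1 ('c')
  [10] 8/11 → 1 ('c')
  [11] 11/14 → 2 ('ce')
  [12] 14/6 → 1 ('c')
  [13] 6/21 → 0 ('')
  [14] 21/16 → 1 ('d')
  [15] 16/0 → 1 ('d')
  [16] 0/12 → 0 ('')
  [17] 12/1 → 2 ('ea')
  [18] 1/15 → 1 ('e')
  [19] 15/3 → 0 ('')
  [20] 3/20 → 1 ('f')
  [21] 20/7 → 0 ('')
  [22] 7/5 → 2 ('gc')

[0, 1, 1, 1, 1, 0, 1, 1, 0, 1, 1, 2, 1, 0, 1, 1, 0, 2, 1, 0, 1, 0, 2]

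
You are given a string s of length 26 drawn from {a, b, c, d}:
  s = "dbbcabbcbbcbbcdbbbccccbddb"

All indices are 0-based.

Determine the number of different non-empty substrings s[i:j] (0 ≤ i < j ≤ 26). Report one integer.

rank→(start, suffix):
  0 → (4, 'abbcbbcbbcdbbbccccbddb')
  1 → (25, 'b')
  2 → (15, 'bbbccccbddb')
  3 → (1, 'bbcabbcbbcbbcdbbbccccbddb')
  4 → (5, 'bbcbbcbbcdbbbccccbddb')
  5 → (8, 'bbcbbcdbbbccccbddb')
  6 → (16, 'bbccccbddb')
  7 → (11, 'bbcdbbbccccbddb')
  8 → (2, 'bcabbcbbcbbcdbbbccccbddb')
  9 → (6, 'bcbbcbbcdbbbccccbddb')
  10 → (9, 'bcbbcdbbbccccbddb')
  11 → (17, 'bccccbddb')
  12 → (12, 'bcdbbbccccbddb')
  13 → (22, 'bddb')
  14 → (3, 'cabbcbbcbbcdbbbccccbddb')
  15 → (7, 'cbbcbbcdbbbccccbddb')
  16 → (10, 'cbbcdbbbccccbddb')
  17 → (21, 'cbddb')
  18 → (20, 'ccbddb')
  19 → (19, 'cccbddb')
  20 → (18, 'ccccbddb')
  21 → (13, 'cdbbbccccbddb')
  22 → (24, 'db')
  23 → (14, 'dbbbccccbddb')
  24 → (0, 'dbbcabbcbbcbbcdbbbccccbddb')
  25 → (23, 'ddb')

SA = [4, 25, 15, 1, 5, 8, 16, 11, 2, 6, 9, 17, 12, 22, 3, 7, 10, 21, 20, 19, 18, 13, 24, 14, 0, 23]
[i] adj suffixes → lcp
  [1] 4/25 → 0 ('')
  [2] 25/15 → 1 ('b')
  [3] 15/1 → 2 ('bb')
  [4] 1/5 → 3 ('bbc')
  [5] 5/8 → 6 ('bbcbbc')
  [6] 8/16 → 3 ('bbc')
  [7] 16/11 → 3 ('bbc')
  [8] 11/2 → 1 ('b')
  [9] 2/6 → 2 ('bc')
  [10] 6/9 → 5 ('bcbbc')
  [11] 9/17 → 2 ('bc')
  [12] 17/12 → 2 ('bc')
  [13] 12/22 → 1 ('b')
  [14] 22/3 → 0 ('')
  [15] 3/7 → 1 ('c')
  [16] 7/10 → 4 ('cbbc')
  [17] 10/21 → 2 ('cb')
  [18] 21/20 → 1 ('c')
  [19] 20/19 → 2 ('cc')
  [20] 19/18 → 3 ('ccc')
  [21] 18/13 → 1 ('c')
  [22] 13/24 → 0 ('')
  [23] 24/14 → 2 ('db')
  [24] 14/0 → 3 ('dbb')
  [25] 0/23 → 1 ('d')

n(n+1)/2 = 26·27/2 = 351
Σ LCP = 0 + 0 + 1 + 2 + 3 + 6 + 3 + 3 + 1 + 2 + 5 + 2 + 2 + 1 + 0 + 1 + 4 + 2 + 1 + 2 + 3 + 1 + 0 + 2 + 3 + 1 = 51
distinct = 351 − 51 = 300

300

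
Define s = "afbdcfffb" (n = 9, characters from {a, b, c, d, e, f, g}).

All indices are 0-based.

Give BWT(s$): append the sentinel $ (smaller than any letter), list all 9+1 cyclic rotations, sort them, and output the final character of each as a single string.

b$ffdbfafc

rank  rotation    last
    0  $afbdcfffb  b
    1  afbdcfffb$  $
    2  b$afbdcfff  f
    3  bdcfffb$af  f
    4  cfffb$afbd  d
    5  dcfffb$afb  b
    6  fb$afbdcff  f
    7  fbdcfffb$a  a
    8  ffb$afbdcf  f
    9  fffb$afbdc  c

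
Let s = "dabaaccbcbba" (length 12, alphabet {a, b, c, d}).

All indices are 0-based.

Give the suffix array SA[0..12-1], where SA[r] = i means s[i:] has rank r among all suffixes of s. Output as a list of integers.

[11, 3, 1, 4, 10, 2, 9, 7, 8, 6, 5, 0]

rank | idx | suffix
   0 |  11 | a
   1 |   3 | aaccbcbba
   2 |   1 | abaaccbcbba
   3 |   4 | accbcbba
   4 |  10 | ba
   5 |   2 | baaccbcbba
   6 |   9 | bba
   7 |   7 | bcbba
   8 |   8 | cbba
   9 |   6 | cbcbba
  10 |   5 | ccbcbba
  11 |   0 | dabaaccbcbba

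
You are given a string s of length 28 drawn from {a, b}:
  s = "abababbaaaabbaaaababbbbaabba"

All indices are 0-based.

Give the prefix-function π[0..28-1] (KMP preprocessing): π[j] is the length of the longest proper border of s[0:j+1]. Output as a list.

π[0] = 0
j=1 s[j]='b': π[1]=0 (border '')
j=2 s[j]='a': π[2]=1 (border 'a')
j=3 s[j]='b': π[3]=2 (border 'ab')
j=4 s[j]='a': π[4]=3 (border 'aba')
j=5 s[j]='b': π[5]=4 (border 'abab')
j=6 s[j]='b': k: 4→2→0; π[6]=0 (border '')
j=7 s[j]='a': π[7]=1 (border 'a')
j=8 s[j]='a': k: 1→0; π[8]=1 (border 'a')
j=9 s[j]='a': k: 1→0; π[9]=1 (border 'a')
j=10 s[j]='a': k: 1→0; π[10]=1 (border 'a')
j=11 s[j]='b': π[11]=2 (border 'ab')
j=12 s[j]='b': k: 2→0; π[12]=0 (border '')
j=13 s[j]='a': π[13]=1 (border 'a')
j=14 s[j]='a': k: 1→0; π[14]=1 (border 'a')
j=15 s[j]='a': k: 1→0; π[15]=1 (border 'a')
j=16 s[j]='a': k: 1→0; π[16]=1 (border 'a')
j=17 s[j]='b': π[17]=2 (border 'ab')
j=18 s[j]='a': π[18]=3 (border 'aba')
j=19 s[j]='b': π[19]=4 (border 'abab')
j=20 s[j]='b': k: 4→2→0; π[20]=0 (border '')
j=21 s[j]='b': π[21]=0 (border '')
j=22 s[j]='b': π[22]=0 (border '')
j=23 s[j]='a': π[23]=1 (border 'a')
j=24 s[j]='a': k: 1→0; π[24]=1 (border 'a')
j=25 s[j]='b': π[25]=2 (border 'ab')
j=26 s[j]='b': k: 2→0; π[26]=0 (border '')
j=27 s[j]='a': π[27]=1 (border 'a')

[0, 0, 1, 2, 3, 4, 0, 1, 1, 1, 1, 2, 0, 1, 1, 1, 1, 2, 3, 4, 0, 0, 0, 1, 1, 2, 0, 1]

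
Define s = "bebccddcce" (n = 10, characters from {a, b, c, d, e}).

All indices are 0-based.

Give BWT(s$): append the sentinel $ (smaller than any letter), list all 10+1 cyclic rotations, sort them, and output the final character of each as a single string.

ee$bdccdccb

rank  rotation     last
    0  $bebccddcce  e
    1  bccddcce$be  e
    2  bebccddcce$  $
    3  ccddcce$beb  b
    4  cce$bebccdd  d
    5  cddcce$bebc  c
    6  ce$bebccddc  c
    7  dcce$bebccd  d
    8  ddcce$bebcc  c
    9  e$bebccddcc  c
   10  ebccddcce$b  b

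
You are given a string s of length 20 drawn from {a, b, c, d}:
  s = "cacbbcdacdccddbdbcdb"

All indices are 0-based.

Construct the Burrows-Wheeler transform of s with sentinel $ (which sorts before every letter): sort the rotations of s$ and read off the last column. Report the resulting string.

bcddcbdd$adbbacccbdcc

rank  rotation               last
    0  $cacbbcdacdccddbdbcdb  b
    1  acbbcdacdccddbdbcdb$c  c
    2  acdccddbdbcdb$cacbbcd  d
    3  b$cacbbcdacdccddbdbcd  d
    4  bbcdacdccddbdbcdb$cac  c
    5  bcdacdccddbdbcdb$cacb  b
    6  bcdb$cacbbcdacdccddbd  d
    7  bdbcdb$cacbbcdacdccdd  d
    8  cacbbcdacdccddbdbcdb$  $
    9  cbbcdacdccddbdbcdb$ca  a
   10  ccddbdbcdb$cacbbcdacd  d
   11  cdacdccddbdbcdb$cacbb  b
   12  cdb$cacbbcdacdccddbdb  b
   13  cdccddbdbcdb$cacbbcda  a
   14  cddbdbcdb$cacbbcdacdc  c
   15  dacdccddbdbcdb$cacbbc  c
   16  db$cacbbcdacdccddbdbc  c
   17  dbcdb$cacbbcdacdccddb  b
   18  dbdbcdb$cacbbcdacdccd  d
   19  dccddbdbcdb$cacbbcdac  c
   20  ddbdbcdb$cacbbcdacdcc  c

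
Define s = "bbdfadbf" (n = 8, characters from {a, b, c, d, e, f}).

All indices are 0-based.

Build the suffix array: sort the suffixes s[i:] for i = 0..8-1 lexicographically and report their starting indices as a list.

[4, 0, 1, 6, 5, 2, 7, 3]

rank | idx | suffix
   0 |   4 | adbf
   1 |   0 | bbdfadbf
   2 |   1 | bdfadbf
   3 |   6 | bf
   4 |   5 | dbf
   5 |   2 | dfadbf
   6 |   7 | f
   7 |   3 | fadbf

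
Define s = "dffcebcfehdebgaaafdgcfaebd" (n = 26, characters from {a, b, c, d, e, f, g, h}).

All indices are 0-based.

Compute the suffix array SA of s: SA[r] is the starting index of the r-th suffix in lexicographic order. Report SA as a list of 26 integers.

[14, 15, 22, 16, 5, 24, 12, 3, 20, 6, 25, 10, 0, 18, 4, 23, 11, 8, 21, 2, 17, 7, 1, 13, 19, 9]

rank | idx | suffix
   0 |  14 | aaafdgcfaebd
   1 |  15 | aafdgcfaebd
   2 |  22 | aebd
   3 |  16 | afdgcfaebd
   4 |   5 | bcfehdebgaaafdgcfaebd
   5 |  24 | bd
   6 |  12 | bgaaafdgcfaebd
   7 |   3 | cebcfehdebgaaafdgcfaebd
   8 |  20 | cfaebd
   9 |   6 | cfehdebgaaafdgcfaebd
  10 |  25 | d
  11 |  10 | debgaaafdgcfaebd
  12 |   0 | dffcebcfehdebgaaafdgcfaebd
  13 |  18 | dgcfaebd
  14 |   4 | ebcfehdebgaaafdgcfaebd
  15 |  23 | ebd
  16 |  11 | ebgaaafdgcfaebd
  17 |   8 | ehdebgaaafdgcfaebd
  18 |  21 | faebd
  19 |   2 | fcebcfehdebgaaafdgcfaebd
  20 |  17 | fdgcfaebd
  21 |   7 | fehdebgaaafdgcfaebd
  22 |   1 | ffcebcfehdebgaaafdgcfaebd
  23 |  13 | gaaafdgcfaebd
  24 |  19 | gcfaebd
  25 |   9 | hdebgaaafdgcfaebd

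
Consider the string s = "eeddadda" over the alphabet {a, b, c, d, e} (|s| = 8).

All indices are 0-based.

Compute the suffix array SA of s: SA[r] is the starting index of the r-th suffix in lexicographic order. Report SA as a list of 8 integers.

[7, 4, 6, 3, 5, 2, 1, 0]

sorted suffixes:
  #0 SA[0]=7  'a'
  #1 SA[1]=4  'adda'
  #2 SA[2]=6  'da'
  #3 SA[3]=3  'dadda'
  #4 SA[4]=5  'dda'
  #5 SA[5]=2  'ddadda'
  #6 SA[6]=1  'eddadda'
  #7 SA[7]=0  'eeddadda'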